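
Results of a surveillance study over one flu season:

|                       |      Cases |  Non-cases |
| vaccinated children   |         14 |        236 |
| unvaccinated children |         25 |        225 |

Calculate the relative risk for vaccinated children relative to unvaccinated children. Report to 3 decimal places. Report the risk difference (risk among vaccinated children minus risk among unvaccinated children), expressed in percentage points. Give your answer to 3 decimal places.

risk, vaccinated children = 14/250 = 0.0560
risk, unvaccinated children = 25/250 = 0.1000
RR = 0.0560 / 0.1000 = 0.560
risk difference = 0.0560 − 0.1000 = -0.0440 → -4.400 percentage points

RR = 0.560; RD = -4.400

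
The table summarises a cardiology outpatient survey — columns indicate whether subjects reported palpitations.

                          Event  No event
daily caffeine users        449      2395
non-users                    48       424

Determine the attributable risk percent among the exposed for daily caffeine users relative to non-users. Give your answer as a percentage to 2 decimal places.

risk, daily caffeine users = 449/2844 = 0.1579
risk, non-users = 48/472 = 0.1017
AR% = (0.1579 − 0.1017) / 0.1579 = 0.3559 → 35.59%

AR% = 35.59%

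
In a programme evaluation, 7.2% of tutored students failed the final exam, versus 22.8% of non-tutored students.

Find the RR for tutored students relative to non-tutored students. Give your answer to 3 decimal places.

RR = 0.0720 / 0.2280 = 0.316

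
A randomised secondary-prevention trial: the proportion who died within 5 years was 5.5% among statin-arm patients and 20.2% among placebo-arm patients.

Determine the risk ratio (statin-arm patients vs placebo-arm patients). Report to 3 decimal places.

RR = 0.0550 / 0.2020 = 0.272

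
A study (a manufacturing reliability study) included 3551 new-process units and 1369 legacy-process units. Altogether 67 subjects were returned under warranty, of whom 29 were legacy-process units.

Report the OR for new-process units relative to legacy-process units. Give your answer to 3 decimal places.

new-process units with the outcome: 67 − 29 = 38
new-process units without the outcome: 3551 − 38 = 3513
legacy-process units without the outcome: 1369 − 29 = 1340
OR = (38 × 1340) / (3513 × 29) = 50920/101877 ≈ 0.500

OR: 0.500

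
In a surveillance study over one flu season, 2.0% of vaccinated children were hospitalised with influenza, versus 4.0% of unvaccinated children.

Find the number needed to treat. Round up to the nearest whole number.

NNT = 50

absolute risk difference = 0.020000
1 / 0.020000 = 50.000 → round up → 50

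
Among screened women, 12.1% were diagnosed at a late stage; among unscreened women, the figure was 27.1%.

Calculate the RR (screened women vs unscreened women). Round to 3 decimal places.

RR = 0.1210 / 0.2710 = 0.446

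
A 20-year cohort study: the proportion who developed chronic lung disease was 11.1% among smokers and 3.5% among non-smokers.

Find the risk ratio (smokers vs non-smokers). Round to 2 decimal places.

RR = 0.11100 / 0.03500 = 3.17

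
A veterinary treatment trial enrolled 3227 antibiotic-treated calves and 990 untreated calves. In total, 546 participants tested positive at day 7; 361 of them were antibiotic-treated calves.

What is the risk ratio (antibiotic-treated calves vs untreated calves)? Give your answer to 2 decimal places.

0.60

antibiotic-treated calves without the outcome: 3227 − 361 = 2866
untreated calves with the outcome: 546 − 361 = 185
untreated calves without the outcome: 990 − 185 = 805
risk, antibiotic-treated calves = 361/3227 = 0.1119
risk, untreated calves = 185/990 = 0.1869
RR = 0.1119 / 0.1869 = 0.60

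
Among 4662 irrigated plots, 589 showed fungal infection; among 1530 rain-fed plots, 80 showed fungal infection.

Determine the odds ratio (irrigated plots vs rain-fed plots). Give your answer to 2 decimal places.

odds, irrigated plots = 589/4073 = 0.1446
odds, rain-fed plots = 80/1450 = 0.0552
OR = 0.1446 / 0.0552 = 2.62

OR ≈ 2.62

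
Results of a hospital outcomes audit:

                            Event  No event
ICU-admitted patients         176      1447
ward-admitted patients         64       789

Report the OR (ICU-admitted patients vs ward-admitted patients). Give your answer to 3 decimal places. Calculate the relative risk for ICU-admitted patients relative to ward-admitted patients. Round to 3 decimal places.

OR = 1.499; RR = 1.445

OR = (176 × 789) / (1447 × 64) = 138864/92608 ≈ 1.499
risk, ICU-admitted patients = 176/1623 = 0.1084
risk, ward-admitted patients = 64/853 = 0.0750
RR = 0.1084 / 0.0750 = 1.445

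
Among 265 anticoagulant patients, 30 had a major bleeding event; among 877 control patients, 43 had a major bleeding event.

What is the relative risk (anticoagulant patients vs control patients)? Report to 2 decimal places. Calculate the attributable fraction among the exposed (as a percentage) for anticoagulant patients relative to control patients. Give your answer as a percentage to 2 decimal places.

risk, anticoagulant patients = 30/265 = 0.11321
risk, control patients = 43/877 = 0.04903
RR = 0.11321 / 0.04903 = 2.31
AR% = (0.11321 − 0.04903) / 0.11321 = 0.5669 → 56.69%

RR = 2.31; AR% = 56.69%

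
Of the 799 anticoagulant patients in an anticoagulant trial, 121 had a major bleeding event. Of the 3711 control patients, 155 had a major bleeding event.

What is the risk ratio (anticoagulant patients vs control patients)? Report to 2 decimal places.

risk, anticoagulant patients = 121/799 = 0.15144
risk, control patients = 155/3711 = 0.04177
RR = 0.15144 / 0.04177 = 3.63

3.63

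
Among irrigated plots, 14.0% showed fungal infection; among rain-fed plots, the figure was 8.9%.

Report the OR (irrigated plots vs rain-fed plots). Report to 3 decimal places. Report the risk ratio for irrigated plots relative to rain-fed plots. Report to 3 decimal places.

OR = 1.666; RR = 1.573

odds, irrigated plots = 0.1400/0.8600 = 0.1628
odds, rain-fed plots = 0.0890/0.9110 = 0.0977
OR = 0.1628 / 0.0977 = 1.666
RR = 0.1400 / 0.0890 = 1.573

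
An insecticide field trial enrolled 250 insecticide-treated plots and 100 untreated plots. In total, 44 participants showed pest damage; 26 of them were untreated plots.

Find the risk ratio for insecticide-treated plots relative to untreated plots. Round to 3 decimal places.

insecticide-treated plots with the outcome: 44 − 26 = 18
insecticide-treated plots without the outcome: 250 − 18 = 232
untreated plots without the outcome: 100 − 26 = 74
risk, insecticide-treated plots = 18/250 = 0.0720
risk, untreated plots = 26/100 = 0.2600
RR = 0.0720 / 0.2600 = 0.277

RR ≈ 0.277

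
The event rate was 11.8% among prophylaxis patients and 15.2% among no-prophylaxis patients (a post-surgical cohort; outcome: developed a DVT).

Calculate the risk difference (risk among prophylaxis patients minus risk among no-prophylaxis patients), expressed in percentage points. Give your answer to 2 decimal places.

-3.40

risk difference = 0.1180 − 0.1520 = -0.0340 → -3.40 percentage points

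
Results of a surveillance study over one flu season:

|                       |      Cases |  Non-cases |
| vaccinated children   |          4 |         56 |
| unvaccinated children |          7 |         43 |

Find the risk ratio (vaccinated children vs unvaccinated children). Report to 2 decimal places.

risk, vaccinated children = 4/60 = 0.0667
risk, unvaccinated children = 7/50 = 0.1400
RR = 0.0667 / 0.1400 = 0.48

RR = 0.48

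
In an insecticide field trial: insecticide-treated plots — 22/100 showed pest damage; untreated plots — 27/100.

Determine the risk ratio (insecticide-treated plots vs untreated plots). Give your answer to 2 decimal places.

0.81

risk, insecticide-treated plots = 22/100 = 0.2200
risk, untreated plots = 27/100 = 0.2700
RR = 0.2200 / 0.2700 = 0.81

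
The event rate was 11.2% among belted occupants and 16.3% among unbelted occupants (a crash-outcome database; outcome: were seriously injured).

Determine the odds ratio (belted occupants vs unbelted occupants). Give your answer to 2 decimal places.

odds, belted occupants = 0.1120/0.8880 = 0.1261
odds, unbelted occupants = 0.1630/0.8370 = 0.1947
OR = 0.1261 / 0.1947 = 0.65

OR: 0.65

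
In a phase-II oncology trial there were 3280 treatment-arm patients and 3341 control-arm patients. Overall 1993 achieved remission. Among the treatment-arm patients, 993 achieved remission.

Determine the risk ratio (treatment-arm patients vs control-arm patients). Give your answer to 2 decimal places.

RR ≈ 1.01

treatment-arm patients without the outcome: 3280 − 993 = 2287
control-arm patients with the outcome: 1993 − 993 = 1000
control-arm patients without the outcome: 3341 − 1000 = 2341
risk, treatment-arm patients = 993/3280 = 0.3027
risk, control-arm patients = 1000/3341 = 0.2993
RR = 0.3027 / 0.2993 = 1.01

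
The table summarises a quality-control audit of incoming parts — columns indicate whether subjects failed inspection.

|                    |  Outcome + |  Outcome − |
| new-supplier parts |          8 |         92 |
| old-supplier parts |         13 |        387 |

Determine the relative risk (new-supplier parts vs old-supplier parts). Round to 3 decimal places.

RR: 2.462

risk, new-supplier parts = 8/100 = 0.08000
risk, old-supplier parts = 13/400 = 0.03250
RR = 0.08000 / 0.03250 = 2.462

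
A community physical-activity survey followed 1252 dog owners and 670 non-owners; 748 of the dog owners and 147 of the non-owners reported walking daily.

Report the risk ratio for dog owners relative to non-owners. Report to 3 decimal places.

risk, dog owners = 748/1252 = 0.5974
risk, non-owners = 147/670 = 0.2194
RR = 0.5974 / 0.2194 = 2.723

RR ≈ 2.723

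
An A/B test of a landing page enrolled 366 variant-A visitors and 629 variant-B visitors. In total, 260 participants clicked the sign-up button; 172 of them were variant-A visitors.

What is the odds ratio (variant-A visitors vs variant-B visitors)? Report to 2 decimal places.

5.45

variant-A visitors without the outcome: 366 − 172 = 194
variant-B visitors with the outcome: 260 − 172 = 88
variant-B visitors without the outcome: 629 − 88 = 541
odds, variant-A visitors = 172/194 = 0.8866
odds, variant-B visitors = 88/541 = 0.1627
OR = 0.8866 / 0.1627 = 5.45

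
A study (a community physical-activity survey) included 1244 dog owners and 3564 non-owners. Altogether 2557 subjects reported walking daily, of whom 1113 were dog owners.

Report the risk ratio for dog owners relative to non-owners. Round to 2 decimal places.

RR = 2.21

dog owners without the outcome: 1244 − 1113 = 131
non-owners with the outcome: 2557 − 1113 = 1444
non-owners without the outcome: 3564 − 1444 = 2120
risk, dog owners = 1113/1244 = 0.8947
risk, non-owners = 1444/3564 = 0.4052
RR = 0.8947 / 0.4052 = 2.21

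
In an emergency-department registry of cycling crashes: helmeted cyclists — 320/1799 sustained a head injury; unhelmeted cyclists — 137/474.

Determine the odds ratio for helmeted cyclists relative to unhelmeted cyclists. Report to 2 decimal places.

odds, helmeted cyclists = 320/1479 = 0.2164
odds, unhelmeted cyclists = 137/337 = 0.4065
OR = 0.2164 / 0.4065 = 0.53

OR: 0.53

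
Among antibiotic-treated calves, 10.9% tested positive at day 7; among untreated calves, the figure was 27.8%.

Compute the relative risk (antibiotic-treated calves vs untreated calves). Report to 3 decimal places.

RR = 0.1090 / 0.2780 = 0.392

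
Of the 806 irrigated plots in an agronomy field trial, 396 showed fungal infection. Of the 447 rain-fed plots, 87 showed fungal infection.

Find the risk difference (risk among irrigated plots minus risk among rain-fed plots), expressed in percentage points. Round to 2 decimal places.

29.67

risk, irrigated plots = 396/806 = 0.4913
risk, rain-fed plots = 87/447 = 0.1946
risk difference = 0.4913 − 0.1946 = 0.2967 → 29.67 percentage points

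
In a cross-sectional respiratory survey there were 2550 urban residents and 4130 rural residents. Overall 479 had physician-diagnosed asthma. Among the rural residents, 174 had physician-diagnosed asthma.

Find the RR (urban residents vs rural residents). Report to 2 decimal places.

RR = 2.84

urban residents with the outcome: 479 − 174 = 305
urban residents without the outcome: 2550 − 305 = 2245
rural residents without the outcome: 4130 − 174 = 3956
risk, urban residents = 305/2550 = 0.11961
risk, rural residents = 174/4130 = 0.04213
RR = 0.11961 / 0.04213 = 2.84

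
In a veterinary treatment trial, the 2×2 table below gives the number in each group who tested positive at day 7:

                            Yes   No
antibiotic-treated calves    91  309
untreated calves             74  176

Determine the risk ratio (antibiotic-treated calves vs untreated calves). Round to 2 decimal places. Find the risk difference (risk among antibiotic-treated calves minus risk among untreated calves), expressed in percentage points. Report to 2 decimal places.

risk, antibiotic-treated calves = 91/400 = 0.2275
risk, untreated calves = 74/250 = 0.2960
RR = 0.2275 / 0.2960 = 0.77
risk difference = 0.2275 − 0.2960 = -0.0685 → -6.85 percentage points

RR = 0.77; RD = -6.85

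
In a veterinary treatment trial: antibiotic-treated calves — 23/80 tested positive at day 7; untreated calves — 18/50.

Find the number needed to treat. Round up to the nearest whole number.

14

risk, antibiotic-treated calves = 23/80 = 0.287500
risk, untreated calves = 18/50 = 0.360000
absolute risk difference = 0.072500
1 / 0.072500 = 13.793 → round up → 14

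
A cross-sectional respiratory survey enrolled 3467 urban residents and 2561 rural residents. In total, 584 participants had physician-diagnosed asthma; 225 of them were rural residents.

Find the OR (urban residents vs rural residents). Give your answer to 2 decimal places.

1.20

urban residents with the outcome: 584 − 225 = 359
urban residents without the outcome: 3467 − 359 = 3108
rural residents without the outcome: 2561 − 225 = 2336
odds, urban residents = 359/3108 = 0.1155
odds, rural residents = 225/2336 = 0.0963
OR = 0.1155 / 0.0963 = 1.20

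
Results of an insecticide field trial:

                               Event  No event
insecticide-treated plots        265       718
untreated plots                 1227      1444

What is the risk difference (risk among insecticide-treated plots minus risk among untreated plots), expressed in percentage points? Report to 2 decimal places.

RD: -18.98

risk, insecticide-treated plots = 265/983 = 0.2696
risk, untreated plots = 1227/2671 = 0.4594
risk difference = 0.2696 − 0.4594 = -0.1898 → -18.98 percentage points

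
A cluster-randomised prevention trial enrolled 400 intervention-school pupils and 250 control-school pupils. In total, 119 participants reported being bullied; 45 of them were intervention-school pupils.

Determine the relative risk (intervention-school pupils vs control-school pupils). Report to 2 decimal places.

intervention-school pupils without the outcome: 400 − 45 = 355
control-school pupils with the outcome: 119 − 45 = 74
control-school pupils without the outcome: 250 − 74 = 176
risk, intervention-school pupils = 45/400 = 0.1125
risk, control-school pupils = 74/250 = 0.2960
RR = 0.1125 / 0.2960 = 0.38

0.38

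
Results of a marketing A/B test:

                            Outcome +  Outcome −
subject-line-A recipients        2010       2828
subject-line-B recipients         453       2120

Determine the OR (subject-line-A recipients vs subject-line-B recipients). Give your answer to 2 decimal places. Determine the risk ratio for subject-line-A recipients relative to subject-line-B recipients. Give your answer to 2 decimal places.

OR = (2010 × 2120) / (2828 × 453) = 4261200/1281084 ≈ 3.33
risk, subject-line-A recipients = 2010/4838 = 0.4155
risk, subject-line-B recipients = 453/2573 = 0.1761
RR = 0.4155 / 0.1761 = 2.36

OR = 3.33; RR = 2.36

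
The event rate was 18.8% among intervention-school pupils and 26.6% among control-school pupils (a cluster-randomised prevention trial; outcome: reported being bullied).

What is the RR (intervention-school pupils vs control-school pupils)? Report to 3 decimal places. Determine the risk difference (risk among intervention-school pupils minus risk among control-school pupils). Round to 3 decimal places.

RR = 0.707; RD = -0.078

RR = 0.1880 / 0.2660 = 0.707
risk difference = 0.1880 − 0.2660 = -0.078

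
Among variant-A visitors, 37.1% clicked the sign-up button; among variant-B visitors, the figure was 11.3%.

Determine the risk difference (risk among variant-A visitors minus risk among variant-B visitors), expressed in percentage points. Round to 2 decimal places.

RD = 25.80

risk difference = 0.3710 − 0.1130 = 0.2580 → 25.80 percentage points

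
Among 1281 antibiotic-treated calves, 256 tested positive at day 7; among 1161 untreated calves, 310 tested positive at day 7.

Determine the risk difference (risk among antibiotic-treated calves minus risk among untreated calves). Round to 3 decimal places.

RD: -0.067

risk, antibiotic-treated calves = 256/1281 = 0.1998
risk, untreated calves = 310/1161 = 0.2670
risk difference = 0.1998 − 0.2670 = -0.067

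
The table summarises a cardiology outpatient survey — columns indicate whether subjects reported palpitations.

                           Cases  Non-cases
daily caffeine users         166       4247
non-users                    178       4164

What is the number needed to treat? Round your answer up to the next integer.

risk, daily caffeine users = 166/4413 = 0.037616
risk, non-users = 178/4342 = 0.040995
absolute risk difference = 0.003379
1 / 0.003379 = 295.946 → round up → 296

296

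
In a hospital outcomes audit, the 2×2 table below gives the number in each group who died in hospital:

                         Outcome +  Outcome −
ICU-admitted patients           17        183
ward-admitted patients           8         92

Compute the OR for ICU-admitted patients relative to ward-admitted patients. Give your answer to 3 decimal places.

OR = (17 × 92) / (183 × 8) = 1564/1464 ≈ 1.068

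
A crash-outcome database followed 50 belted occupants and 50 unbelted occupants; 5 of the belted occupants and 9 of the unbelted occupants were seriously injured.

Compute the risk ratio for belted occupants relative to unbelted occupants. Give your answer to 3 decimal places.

risk, belted occupants = 5/50 = 0.1000
risk, unbelted occupants = 9/50 = 0.1800
RR = 0.1000 / 0.1800 = 0.556

RR ≈ 0.556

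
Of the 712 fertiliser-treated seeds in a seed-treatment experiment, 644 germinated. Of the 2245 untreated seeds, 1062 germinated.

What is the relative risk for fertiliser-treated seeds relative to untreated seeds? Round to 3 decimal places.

RR ≈ 1.912

risk, fertiliser-treated seeds = 644/712 = 0.9045
risk, untreated seeds = 1062/2245 = 0.4731
RR = 0.9045 / 0.4731 = 1.912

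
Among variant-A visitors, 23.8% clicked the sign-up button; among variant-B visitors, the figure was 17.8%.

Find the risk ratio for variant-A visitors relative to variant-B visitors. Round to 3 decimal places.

RR = 0.2380 / 0.1780 = 1.337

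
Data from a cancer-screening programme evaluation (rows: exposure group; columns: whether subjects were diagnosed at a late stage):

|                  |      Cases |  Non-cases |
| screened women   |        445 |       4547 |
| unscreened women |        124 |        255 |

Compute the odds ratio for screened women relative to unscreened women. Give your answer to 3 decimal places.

OR = (445 × 255) / (4547 × 124) = 113475/563828 ≈ 0.201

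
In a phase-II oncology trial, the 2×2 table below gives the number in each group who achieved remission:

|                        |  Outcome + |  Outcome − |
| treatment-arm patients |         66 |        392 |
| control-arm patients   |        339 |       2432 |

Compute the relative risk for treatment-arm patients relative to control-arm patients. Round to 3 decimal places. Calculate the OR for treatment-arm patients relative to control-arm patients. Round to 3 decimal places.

risk, treatment-arm patients = 66/458 = 0.1441
risk, control-arm patients = 339/2771 = 0.1223
RR = 0.1441 / 0.1223 = 1.178
OR = (66 × 2432) / (392 × 339) = 160512/132888 ≈ 1.208

RR = 1.178; OR = 1.208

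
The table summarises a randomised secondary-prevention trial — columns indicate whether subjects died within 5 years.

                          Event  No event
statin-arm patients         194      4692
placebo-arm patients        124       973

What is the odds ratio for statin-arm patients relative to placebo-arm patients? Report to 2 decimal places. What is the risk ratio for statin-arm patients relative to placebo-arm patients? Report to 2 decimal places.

OR = 0.32; RR = 0.35

OR = (194 × 973) / (4692 × 124) = 188762/581808 ≈ 0.32
risk, statin-arm patients = 194/4886 = 0.03971
risk, placebo-arm patients = 124/1097 = 0.11304
RR = 0.03971 / 0.11304 = 0.35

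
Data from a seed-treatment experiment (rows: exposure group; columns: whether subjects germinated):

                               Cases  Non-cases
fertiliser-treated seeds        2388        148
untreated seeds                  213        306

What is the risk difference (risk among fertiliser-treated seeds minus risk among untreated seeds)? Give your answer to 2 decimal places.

0.53

risk, fertiliser-treated seeds = 2388/2536 = 0.9416
risk, untreated seeds = 213/519 = 0.4104
risk difference = 0.9416 − 0.4104 = 0.53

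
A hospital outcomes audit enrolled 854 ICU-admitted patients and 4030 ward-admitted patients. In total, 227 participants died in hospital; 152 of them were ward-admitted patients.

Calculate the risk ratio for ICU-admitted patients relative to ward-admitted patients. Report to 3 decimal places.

2.328

ICU-admitted patients with the outcome: 227 − 152 = 75
ICU-admitted patients without the outcome: 854 − 75 = 779
ward-admitted patients without the outcome: 4030 − 152 = 3878
risk, ICU-admitted patients = 75/854 = 0.08782
risk, ward-admitted patients = 152/4030 = 0.03772
RR = 0.08782 / 0.03772 = 2.328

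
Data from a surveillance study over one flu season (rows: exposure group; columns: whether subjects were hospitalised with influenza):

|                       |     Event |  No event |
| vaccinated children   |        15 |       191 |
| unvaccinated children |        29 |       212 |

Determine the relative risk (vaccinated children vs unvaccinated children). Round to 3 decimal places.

RR: 0.605

risk, vaccinated children = 15/206 = 0.0728
risk, unvaccinated children = 29/241 = 0.1203
RR = 0.0728 / 0.1203 = 0.605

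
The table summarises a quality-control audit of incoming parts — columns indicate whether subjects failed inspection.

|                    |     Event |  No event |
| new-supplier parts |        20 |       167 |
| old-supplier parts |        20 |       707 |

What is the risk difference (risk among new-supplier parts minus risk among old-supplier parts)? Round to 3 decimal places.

RD = 0.079

risk, new-supplier parts = 20/187 = 0.10695
risk, old-supplier parts = 20/727 = 0.02751
risk difference = 0.10695 − 0.02751 = 0.079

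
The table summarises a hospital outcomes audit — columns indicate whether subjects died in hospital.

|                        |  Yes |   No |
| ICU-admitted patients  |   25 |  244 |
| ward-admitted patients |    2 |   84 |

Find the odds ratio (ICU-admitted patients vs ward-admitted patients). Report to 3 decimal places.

OR = 4.303

odds, ICU-admitted patients = 25/244 = 0.10246
odds, ward-admitted patients = 2/84 = 0.02381
OR = 0.10246 / 0.02381 = 4.303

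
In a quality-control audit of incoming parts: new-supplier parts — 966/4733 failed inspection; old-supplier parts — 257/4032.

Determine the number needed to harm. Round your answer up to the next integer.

NNH: 8

risk, new-supplier parts = 966/4733 = 0.204099
risk, old-supplier parts = 257/4032 = 0.063740
absolute risk difference = 0.140359
1 / 0.140359 = 7.125 → round up → 8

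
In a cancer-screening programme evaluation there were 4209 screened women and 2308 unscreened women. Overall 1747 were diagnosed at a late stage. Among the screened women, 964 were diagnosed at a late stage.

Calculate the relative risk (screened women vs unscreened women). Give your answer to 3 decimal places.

0.675

screened women without the outcome: 4209 − 964 = 3245
unscreened women with the outcome: 1747 − 964 = 783
unscreened women without the outcome: 2308 − 783 = 1525
risk, screened women = 964/4209 = 0.2290
risk, unscreened women = 783/2308 = 0.3393
RR = 0.2290 / 0.3393 = 0.675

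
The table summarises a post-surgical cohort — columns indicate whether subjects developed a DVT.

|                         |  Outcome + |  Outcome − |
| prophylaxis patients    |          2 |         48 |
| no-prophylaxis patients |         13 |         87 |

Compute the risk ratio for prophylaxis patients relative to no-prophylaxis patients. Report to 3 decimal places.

risk, prophylaxis patients = 2/50 = 0.04000
risk, no-prophylaxis patients = 13/100 = 0.13000
RR = 0.04000 / 0.13000 = 0.308

RR = 0.308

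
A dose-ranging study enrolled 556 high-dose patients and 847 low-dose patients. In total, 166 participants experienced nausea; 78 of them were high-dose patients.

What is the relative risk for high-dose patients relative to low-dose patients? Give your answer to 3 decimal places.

high-dose patients without the outcome: 556 − 78 = 478
low-dose patients with the outcome: 166 − 78 = 88
low-dose patients without the outcome: 847 − 88 = 759
risk, high-dose patients = 78/556 = 0.1403
risk, low-dose patients = 88/847 = 0.1039
RR = 0.1403 / 0.1039 = 1.350

1.350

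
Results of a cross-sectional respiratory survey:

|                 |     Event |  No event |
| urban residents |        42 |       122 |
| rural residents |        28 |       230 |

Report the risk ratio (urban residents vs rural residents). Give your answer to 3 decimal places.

RR ≈ 2.360

risk, urban residents = 42/164 = 0.2561
risk, rural residents = 28/258 = 0.1085
RR = 0.2561 / 0.1085 = 2.360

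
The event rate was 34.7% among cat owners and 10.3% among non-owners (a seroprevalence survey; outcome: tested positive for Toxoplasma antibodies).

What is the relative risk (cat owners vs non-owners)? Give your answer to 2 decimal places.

RR = 0.3470 / 0.1030 = 3.37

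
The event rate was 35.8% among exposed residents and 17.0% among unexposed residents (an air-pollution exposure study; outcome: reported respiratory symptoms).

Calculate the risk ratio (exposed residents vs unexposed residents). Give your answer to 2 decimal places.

RR = 0.3580 / 0.1700 = 2.11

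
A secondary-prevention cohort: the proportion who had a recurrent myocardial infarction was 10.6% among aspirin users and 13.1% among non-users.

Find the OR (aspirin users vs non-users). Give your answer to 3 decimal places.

OR: 0.787

odds, aspirin users = 0.1060/0.8940 = 0.1186
odds, non-users = 0.1310/0.8690 = 0.1507
OR = 0.1186 / 0.1507 = 0.787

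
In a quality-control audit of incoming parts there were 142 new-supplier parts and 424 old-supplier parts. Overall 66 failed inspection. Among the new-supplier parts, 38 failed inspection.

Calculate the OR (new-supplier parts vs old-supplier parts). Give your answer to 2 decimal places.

new-supplier parts without the outcome: 142 − 38 = 104
old-supplier parts with the outcome: 66 − 38 = 28
old-supplier parts without the outcome: 424 − 28 = 396
odds, new-supplier parts = 38/104 = 0.3654
odds, old-supplier parts = 28/396 = 0.0707
OR = 0.3654 / 0.0707 = 5.17

5.17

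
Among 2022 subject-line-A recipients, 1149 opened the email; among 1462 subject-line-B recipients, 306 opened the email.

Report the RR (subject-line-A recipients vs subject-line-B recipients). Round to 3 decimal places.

RR: 2.715

risk, subject-line-A recipients = 1149/2022 = 0.5682
risk, subject-line-B recipients = 306/1462 = 0.2093
RR = 0.5682 / 0.2093 = 2.715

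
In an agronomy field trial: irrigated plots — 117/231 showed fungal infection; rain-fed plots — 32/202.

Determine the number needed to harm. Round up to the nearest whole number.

risk, irrigated plots = 117/231 = 0.506494
risk, rain-fed plots = 32/202 = 0.158416
absolute risk difference = 0.348078
1 / 0.348078 = 2.873 → round up → 3

NNH ≈ 3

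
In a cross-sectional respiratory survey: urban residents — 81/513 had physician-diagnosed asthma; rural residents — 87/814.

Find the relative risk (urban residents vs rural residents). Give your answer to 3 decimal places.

1.477

risk, urban residents = 81/513 = 0.1579
risk, rural residents = 87/814 = 0.1069
RR = 0.1579 / 0.1069 = 1.477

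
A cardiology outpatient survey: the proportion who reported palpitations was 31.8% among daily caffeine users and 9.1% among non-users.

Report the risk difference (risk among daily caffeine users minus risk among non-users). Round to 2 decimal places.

risk difference = 0.3180 − 0.0910 = 0.23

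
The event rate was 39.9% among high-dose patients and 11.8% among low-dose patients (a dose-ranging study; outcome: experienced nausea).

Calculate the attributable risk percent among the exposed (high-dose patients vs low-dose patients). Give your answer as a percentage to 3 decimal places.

AR% = (0.3990 − 0.1180) / 0.3990 = 0.7043 → 70.426%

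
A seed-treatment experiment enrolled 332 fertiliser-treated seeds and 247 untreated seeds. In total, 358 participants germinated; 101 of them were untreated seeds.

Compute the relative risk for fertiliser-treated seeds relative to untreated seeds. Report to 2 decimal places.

1.89

fertiliser-treated seeds with the outcome: 358 − 101 = 257
fertiliser-treated seeds without the outcome: 332 − 257 = 75
untreated seeds without the outcome: 247 − 101 = 146
risk, fertiliser-treated seeds = 257/332 = 0.7741
risk, untreated seeds = 101/247 = 0.4089
RR = 0.7741 / 0.4089 = 1.89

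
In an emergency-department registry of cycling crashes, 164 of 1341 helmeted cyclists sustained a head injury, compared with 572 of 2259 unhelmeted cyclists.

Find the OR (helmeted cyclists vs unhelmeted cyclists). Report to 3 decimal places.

OR = (164 × 1687) / (1177 × 572) = 276668/673244 ≈ 0.411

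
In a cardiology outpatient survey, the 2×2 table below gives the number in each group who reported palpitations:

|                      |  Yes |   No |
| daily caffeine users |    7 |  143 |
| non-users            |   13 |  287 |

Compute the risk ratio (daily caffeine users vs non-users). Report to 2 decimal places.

1.08

risk, daily caffeine users = 7/150 = 0.04667
risk, non-users = 13/300 = 0.04333
RR = 0.04667 / 0.04333 = 1.08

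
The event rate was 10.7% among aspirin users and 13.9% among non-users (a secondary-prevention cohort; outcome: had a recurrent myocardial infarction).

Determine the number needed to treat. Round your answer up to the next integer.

32

absolute risk difference = 0.032000
1 / 0.032000 = 31.250 → round up → 32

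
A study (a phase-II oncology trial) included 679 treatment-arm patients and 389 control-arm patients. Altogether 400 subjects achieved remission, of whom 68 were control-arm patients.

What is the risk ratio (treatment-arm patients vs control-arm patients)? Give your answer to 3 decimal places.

2.797

treatment-arm patients with the outcome: 400 − 68 = 332
treatment-arm patients without the outcome: 679 − 332 = 347
control-arm patients without the outcome: 389 − 68 = 321
risk, treatment-arm patients = 332/679 = 0.4890
risk, control-arm patients = 68/389 = 0.1748
RR = 0.4890 / 0.1748 = 2.797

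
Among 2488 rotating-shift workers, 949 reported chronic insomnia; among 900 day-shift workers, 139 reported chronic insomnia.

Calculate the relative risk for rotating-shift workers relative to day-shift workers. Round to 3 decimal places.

2.470

risk, rotating-shift workers = 949/2488 = 0.3814
risk, day-shift workers = 139/900 = 0.1544
RR = 0.3814 / 0.1544 = 2.470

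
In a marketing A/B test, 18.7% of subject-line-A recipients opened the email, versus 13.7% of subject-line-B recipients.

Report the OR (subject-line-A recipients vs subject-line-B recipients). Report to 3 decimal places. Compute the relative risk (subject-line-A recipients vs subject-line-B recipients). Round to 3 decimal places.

odds, subject-line-A recipients = 0.1870/0.8130 = 0.2300
odds, subject-line-B recipients = 0.1370/0.8630 = 0.1587
OR = 0.2300 / 0.1587 = 1.449
RR = 0.1870 / 0.1370 = 1.365

OR = 1.449; RR = 1.365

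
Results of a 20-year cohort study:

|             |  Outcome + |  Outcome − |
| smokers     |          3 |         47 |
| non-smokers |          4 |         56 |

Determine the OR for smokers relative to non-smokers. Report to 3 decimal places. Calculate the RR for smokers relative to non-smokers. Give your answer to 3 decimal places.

odds, smokers = 3/47 = 0.0638
odds, non-smokers = 4/56 = 0.0714
OR = 0.0638 / 0.0714 = 0.894
risk, smokers = 3/50 = 0.0600
risk, non-smokers = 4/60 = 0.0667
RR = 0.0600 / 0.0667 = 0.900

OR = 0.894; RR = 0.900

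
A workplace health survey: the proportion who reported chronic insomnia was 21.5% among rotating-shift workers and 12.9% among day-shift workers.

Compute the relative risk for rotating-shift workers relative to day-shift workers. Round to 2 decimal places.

RR = 0.2150 / 0.1290 = 1.67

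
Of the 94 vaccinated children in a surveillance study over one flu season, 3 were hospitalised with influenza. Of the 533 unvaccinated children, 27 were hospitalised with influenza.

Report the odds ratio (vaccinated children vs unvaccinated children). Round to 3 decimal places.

OR = (3 × 506) / (91 × 27) = 1518/2457 ≈ 0.618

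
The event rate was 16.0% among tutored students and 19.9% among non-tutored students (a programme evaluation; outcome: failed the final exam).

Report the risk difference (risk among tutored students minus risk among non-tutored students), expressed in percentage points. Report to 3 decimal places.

RD = -3.900

risk difference = 0.1600 − 0.1990 = -0.0390 → -3.900 percentage points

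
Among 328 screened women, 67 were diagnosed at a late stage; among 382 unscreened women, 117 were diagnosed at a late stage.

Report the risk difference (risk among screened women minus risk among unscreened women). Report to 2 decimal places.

-0.10

risk, screened women = 67/328 = 0.2043
risk, unscreened women = 117/382 = 0.3063
risk difference = 0.2043 − 0.3063 = -0.10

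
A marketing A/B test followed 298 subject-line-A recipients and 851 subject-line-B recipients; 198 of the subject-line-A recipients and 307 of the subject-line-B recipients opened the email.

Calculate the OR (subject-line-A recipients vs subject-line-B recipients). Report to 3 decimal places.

OR = (198 × 544) / (100 × 307) = 107712/30700 ≈ 3.509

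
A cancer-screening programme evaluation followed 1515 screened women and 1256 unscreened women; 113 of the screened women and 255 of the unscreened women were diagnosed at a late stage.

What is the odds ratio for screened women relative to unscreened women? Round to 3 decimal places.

OR = (113 × 1001) / (1402 × 255) = 113113/357510 ≈ 0.316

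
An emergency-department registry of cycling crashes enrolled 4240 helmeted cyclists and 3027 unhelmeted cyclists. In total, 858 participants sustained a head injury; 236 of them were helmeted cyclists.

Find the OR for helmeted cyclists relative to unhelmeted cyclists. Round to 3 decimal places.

0.228

helmeted cyclists without the outcome: 4240 − 236 = 4004
unhelmeted cyclists with the outcome: 858 − 236 = 622
unhelmeted cyclists without the outcome: 3027 − 622 = 2405
odds, helmeted cyclists = 236/4004 = 0.0589
odds, unhelmeted cyclists = 622/2405 = 0.2586
OR = 0.0589 / 0.2586 = 0.228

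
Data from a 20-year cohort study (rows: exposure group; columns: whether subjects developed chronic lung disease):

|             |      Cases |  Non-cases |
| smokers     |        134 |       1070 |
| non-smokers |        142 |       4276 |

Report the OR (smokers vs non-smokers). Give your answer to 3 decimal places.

OR = (134 × 4276) / (1070 × 142) = 572984/151940 ≈ 3.771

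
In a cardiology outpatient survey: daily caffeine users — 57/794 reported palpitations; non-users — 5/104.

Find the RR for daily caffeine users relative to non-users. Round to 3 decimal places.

risk, daily caffeine users = 57/794 = 0.07179
risk, non-users = 5/104 = 0.04808
RR = 0.07179 / 0.04808 = 1.493

1.493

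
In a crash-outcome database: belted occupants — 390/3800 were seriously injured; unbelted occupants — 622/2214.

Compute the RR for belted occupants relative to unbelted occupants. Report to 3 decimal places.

0.365

risk, belted occupants = 390/3800 = 0.1026
risk, unbelted occupants = 622/2214 = 0.2809
RR = 0.1026 / 0.2809 = 0.365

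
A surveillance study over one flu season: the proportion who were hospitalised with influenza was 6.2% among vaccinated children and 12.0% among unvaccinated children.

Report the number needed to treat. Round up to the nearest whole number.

absolute risk difference = 0.058000
1 / 0.058000 = 17.241 → round up → 18

18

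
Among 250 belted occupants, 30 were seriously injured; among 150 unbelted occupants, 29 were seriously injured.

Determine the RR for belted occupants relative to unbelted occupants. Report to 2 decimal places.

risk, belted occupants = 30/250 = 0.1200
risk, unbelted occupants = 29/150 = 0.1933
RR = 0.1200 / 0.1933 = 0.62

0.62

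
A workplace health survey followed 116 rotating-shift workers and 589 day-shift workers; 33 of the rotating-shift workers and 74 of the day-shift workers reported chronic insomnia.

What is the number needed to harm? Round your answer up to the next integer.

risk, rotating-shift workers = 33/116 = 0.284483
risk, day-shift workers = 74/589 = 0.125637
absolute risk difference = 0.158846
1 / 0.158846 = 6.295 → round up → 7

NNH = 7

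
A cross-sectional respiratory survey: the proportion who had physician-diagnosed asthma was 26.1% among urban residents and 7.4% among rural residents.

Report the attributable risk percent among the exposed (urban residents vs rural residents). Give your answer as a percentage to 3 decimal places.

AR% = (0.2610 − 0.0740) / 0.2610 = 0.7165 → 71.648%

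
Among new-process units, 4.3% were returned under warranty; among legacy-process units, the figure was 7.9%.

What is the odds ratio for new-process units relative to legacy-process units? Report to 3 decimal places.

odds, new-process units = 0.04300/0.95700 = 0.04493
odds, legacy-process units = 0.07900/0.92100 = 0.08578
OR = 0.04493 / 0.08578 = 0.524

OR = 0.524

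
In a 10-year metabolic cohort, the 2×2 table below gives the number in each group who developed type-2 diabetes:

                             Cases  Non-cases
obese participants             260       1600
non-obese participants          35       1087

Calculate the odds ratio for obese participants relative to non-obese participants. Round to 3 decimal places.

OR = (260 × 1087) / (1600 × 35) = 282620/56000 ≈ 5.047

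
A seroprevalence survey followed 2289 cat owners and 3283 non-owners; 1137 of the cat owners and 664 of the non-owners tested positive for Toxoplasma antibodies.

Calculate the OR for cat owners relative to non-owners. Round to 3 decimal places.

OR = (1137 × 2619) / (1152 × 664) = 2977803/764928 ≈ 3.893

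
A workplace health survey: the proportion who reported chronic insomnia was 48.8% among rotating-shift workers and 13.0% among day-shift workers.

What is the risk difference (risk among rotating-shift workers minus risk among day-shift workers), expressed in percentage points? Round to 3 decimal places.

35.800

risk difference = 0.4880 − 0.1300 = 0.3580 → 35.800 percentage points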